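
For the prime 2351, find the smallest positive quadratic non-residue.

13

(2/2351) = +1, so 2 is a residue.
(3/2351) = +1, so 3 is a residue.
(4/2351) = +1, so 4 is a residue.
(5/2351) = +1, so 5 is a residue.
(6/2351) = +1, so 6 is a residue.
(7/2351) = +1, so 7 is a residue.
(8/2351) = +1, so 8 is a residue.
(9/2351) = +1, so 9 is a residue.
(10/2351) = +1, so 10 is a residue.
(11/2351) = +1, so 11 is a residue.
(12/2351) = +1, so 12 is a residue.
(13/2351) = −1, so 13 is the smallest positive non-residue mod 2351.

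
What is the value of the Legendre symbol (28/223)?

1

Pull out 2^2: since 223 ≡ 7 (mod 8), (2/223) = +1, so (2/223)^2 = +1.
Reciprocity: 7 ≡ 3 and 223 ≡ 3 (mod 4), so (7/223) = −(223/7).
Reduce top mod 7: now compute (6/7).
Pull out 2: since 7 ≡ 7 (mod 8), (2/7) = +1.
Reciprocity: 3 ≡ 3 and 7 ≡ 3 (mod 4), so (3/7) = −(7/3).
Reduce top mod 3: now compute (1/3).
Reached (1/3) = 1. Collecting the sign flips along the way, the symbol is +1.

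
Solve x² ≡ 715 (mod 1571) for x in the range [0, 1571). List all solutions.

575, 996

Since 1571 ≡ 3 (mod 4), a square root of 715 is 715^((1571+1)/4) = 715^393 mod 1571.
Repeated squaring: 715^2≡650, 715^4≡1472, 715^8≡375, 715^16≡806, 715^32≡813, 715^64≡1149, 715^128≡561, 715^256≡521 (mod 1571).
715^393 = 715^(256+128+8+1) ≡ 575 (mod 1571).
Check: 575² = 330625 ≡ 715 (mod 1571). The two roots are 575 and 996.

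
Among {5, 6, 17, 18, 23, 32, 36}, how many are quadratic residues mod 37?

1

(5/37) = -1 → non-residue.
(6/37) = -1 → non-residue.
(17/37) = -1 → non-residue.
(18/37) = -1 → non-residue.
(23/37) = -1 → non-residue.
(32/37) = -1 → non-residue.
(36/37) = +1 → QR.
Total quadratic residues among the 7: 1.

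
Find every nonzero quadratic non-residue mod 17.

Square k = 1,…,8 (k and 17−k give the same square):
1²=1, 2²=4, 3²=9, 4²=16, 5²≡8, 6²≡2, 7²≡15, 8²≡13 (mod 17).
The residues are {1, 2, 4, 8, 9, 13, 15, 16}; the non-residues are the remaining 8 nonzero classes.

3 5 6 7 10 11 12 14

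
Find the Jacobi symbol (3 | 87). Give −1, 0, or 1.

Reciprocity: 3 ≡ 3 and 87 ≡ 3 (mod 4), so (3/87) = −(87/3).
Reduce top mod 3: now compute (0/3).
Top reduces to 0: gcd > 1, so the symbol is 0.

0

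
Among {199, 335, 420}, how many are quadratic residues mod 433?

3

(199/433) = +1 → QR.
(335/433) = +1 → QR.
(420/433) = +1 → QR.
Total quadratic residues among the 3: 3.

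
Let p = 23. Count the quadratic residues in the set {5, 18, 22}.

(5/23) = -1 → non-residue.
(18/23) = +1 → QR.
(22/23) = -1 → non-residue.
Total quadratic residues among the 3: 1.

1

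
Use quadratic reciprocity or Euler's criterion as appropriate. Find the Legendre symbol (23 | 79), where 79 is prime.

1

Reciprocity: 23 ≡ 3 and 79 ≡ 3 (mod 4), so (23/79) = −(79/23).
Reduce top mod 23: now compute (10/23).
Pull out 2: since 23 ≡ 7 (mod 8), (2/23) = +1.
Reciprocity: 5 ≡ 1 and 23 ≡ 3 (mod 4), so (5/23) = +(23/5).
Reduce top mod 5: now compute (3/5).
Reciprocity: 3 ≡ 3 and 5 ≡ 1 (mod 4), so (3/5) = +(5/3).
Reduce top mod 3: now compute (2/3).
Pull out 2: since 3 ≡ 3 (mod 8), (2/3) = -1.
Reached (1/3) = 1. Collecting the sign flips along the way, the symbol is +1.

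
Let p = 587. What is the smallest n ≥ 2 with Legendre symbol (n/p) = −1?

(2/587) = −1, so 2 is the smallest positive non-residue mod 587.

2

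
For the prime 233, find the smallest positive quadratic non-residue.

(2/233) = +1, so 2 is a residue.
(3/233) = −1, so 3 is the smallest positive non-residue mod 233.

3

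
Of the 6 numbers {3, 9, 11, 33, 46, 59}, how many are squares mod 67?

3

(3/67) = -1 → non-residue.
(9/67) = +1 → QR.
(11/67) = -1 → non-residue.
(33/67) = +1 → QR.
(46/67) = -1 → non-residue.
(59/67) = +1 → QR.
Total quadratic residues among the 6: 3.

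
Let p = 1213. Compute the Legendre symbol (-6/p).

-1

First reduce: -6 ≡ 1207 (mod 1213).
Reciprocity: 1207 ≡ 3 and 1213 ≡ 1 (mod 4), so (1207/1213) = +(1213/1207).
Reduce top mod 1207: now compute (6/1207).
Pull out 2: since 1207 ≡ 7 (mod 8), (2/1207) = +1.
Reciprocity: 3 ≡ 3 and 1207 ≡ 3 (mod 4), so (3/1207) = −(1207/3).
Reduce top mod 3: now compute (1/3).
Reached (1/3) = 1. Collecting the sign flips along the way, the symbol is -1.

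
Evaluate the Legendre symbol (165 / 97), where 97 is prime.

Euler's criterion: (165/97) ≡ 68^48 (mod 97).
68^2 ≡ 65 (mod 97)
68^4 ≡ 54 (mod 97)
68^8 ≡ 6 (mod 97)
68^16 ≡ 36 (mod 97)
68^32 ≡ 35 (mod 97)
68^48 = 68^(32+16) ≡ 96 (mod 97).
Result is 96 ≡ −1, so (165/97) = −1.

-1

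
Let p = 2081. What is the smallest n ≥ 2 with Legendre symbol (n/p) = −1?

3

(2/2081) = +1, so 2 is a residue.
(3/2081) = −1, so 3 is the smallest positive non-residue mod 2081.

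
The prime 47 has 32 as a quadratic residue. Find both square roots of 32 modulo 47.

Since 47 ≡ 3 (mod 4), a square root of 32 is 32^((47+1)/4) = 32^12 mod 47.
Repeated squaring: 32^2≡37, 32^4≡6, 32^8≡36 (mod 47).
32^12 = 32^(8+4) ≡ 28 (mod 47).
Check: 28² = 784 ≡ 32 (mod 47). The two roots are 19 and 28.

19, 28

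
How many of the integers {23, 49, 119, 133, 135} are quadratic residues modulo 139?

1

(23/139) = -1 → non-residue.
(49/139) = +1 → QR.
(119/139) = -1 → non-residue.
(133/139) = -1 → non-residue.
(135/139) = -1 → non-residue.
Total quadratic residues among the 5: 1.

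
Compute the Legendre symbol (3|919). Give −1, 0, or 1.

Reciprocity: 3 ≡ 3 and 919 ≡ 3 (mod 4), so (3/919) = −(919/3).
Reduce top mod 3: now compute (1/3).
Reached (1/3) = 1. Collecting the sign flips along the way, the symbol is -1.

-1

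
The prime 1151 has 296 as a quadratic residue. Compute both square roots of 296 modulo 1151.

70, 1081

Since 1151 ≡ 3 (mod 4), a square root of 296 is 296^((1151+1)/4) = 296^288 mod 1151.
Repeated squaring: 296^2≡140, 296^4≡33, 296^8≡1089, 296^16≡391, 296^32≡949, 296^64≡519, 296^128≡27, 296^256≡729 (mod 1151).
296^288 = 296^(256+32) ≡ 70 (mod 1151).
Check: 70² = 4900 ≡ 296 (mod 1151). The two roots are 70 and 1081.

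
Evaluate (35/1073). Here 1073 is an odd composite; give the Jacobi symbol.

Reciprocity: 35 ≡ 3 and 1073 ≡ 1 (mod 4), so (35/1073) = +(1073/35).
Reduce top mod 35: now compute (23/35).
Reciprocity: 23 ≡ 3 and 35 ≡ 3 (mod 4), so (23/35) = −(35/23).
Reduce top mod 23: now compute (12/23).
Pull out 2^2: since 23 ≡ 7 (mod 8), (2/23) = +1, so (2/23)^2 = +1.
Reciprocity: 3 ≡ 3 and 23 ≡ 3 (mod 4), so (3/23) = −(23/3).
Reduce top mod 3: now compute (2/3).
Pull out 2: since 3 ≡ 3 (mod 8), (2/3) = -1.
Reached (1/3) = 1. Collecting the sign flips along the way, the symbol is -1.

-1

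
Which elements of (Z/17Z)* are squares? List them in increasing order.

Square k = 1,…,8 (k and 17−k give the same square):
1²=1, 2²=4, 3²=9, 4²=16, 5²≡8, 6²≡2, 7²≡15, 8²≡13 (mod 17).
So the quadratic residues mod 17 are {1, 2, 4, 8, 9, 13, 15, 16}.

1,2,4,8,9,13,15,16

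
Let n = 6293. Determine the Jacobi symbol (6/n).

1

Pull out 2: since 6293 ≡ 5 (mod 8), (2/6293) = -1.
Reciprocity: 3 ≡ 3 and 6293 ≡ 1 (mod 4), so (3/6293) = +(6293/3).
Reduce top mod 3: now compute (2/3).
Pull out 2: since 3 ≡ 3 (mod 8), (2/3) = -1.
Reached (1/3) = 1. Collecting the sign flips along the way, the symbol is +1.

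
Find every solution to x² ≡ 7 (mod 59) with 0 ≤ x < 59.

19, 40

Since 59 ≡ 3 (mod 4), a square root of 7 is 7^((59+1)/4) = 7^15 mod 59.
Repeated squaring: 7^2≡49, 7^4≡41, 7^8≡29 (mod 59).
7^15 = 7^(8+4+2+1) ≡ 19 (mod 59).
Check: 19² = 361 ≡ 7 (mod 59). The two roots are 19 and 40.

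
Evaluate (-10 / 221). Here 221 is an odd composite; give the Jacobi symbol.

First reduce: -10 ≡ 211 (mod 221).
Reciprocity: 211 ≡ 3 and 221 ≡ 1 (mod 4), so (211/221) = +(221/211).
Reduce top mod 211: now compute (10/211).
Pull out 2: since 211 ≡ 3 (mod 8), (2/211) = -1.
Reciprocity: 5 ≡ 1 and 211 ≡ 3 (mod 4), so (5/211) = +(211/5).
Reduce top mod 5: now compute (1/5).
Reached (1/5) = 1. Collecting the sign flips along the way, the symbol is -1.

-1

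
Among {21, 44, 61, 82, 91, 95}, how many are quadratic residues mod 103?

3

(21/103) = -1 → non-residue.
(44/103) = -1 → non-residue.
(61/103) = +1 → QR.
(82/103) = +1 → QR.
(91/103) = +1 → QR.
(95/103) = -1 → non-residue.
Total quadratic residues among the 6: 3.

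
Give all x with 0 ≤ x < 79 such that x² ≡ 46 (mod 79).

21, 58

Since 79 ≡ 3 (mod 4), a square root of 46 is 46^((79+1)/4) = 46^20 mod 79.
Repeated squaring: 46^2≡62, 46^4≡52, 46^8≡18, 46^16≡8 (mod 79).
46^20 = 46^(16+4) ≡ 21 (mod 79).
Check: 21² = 441 ≡ 46 (mod 79). The two roots are 21 and 58.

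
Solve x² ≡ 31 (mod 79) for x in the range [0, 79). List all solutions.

30, 49

Since 79 ≡ 3 (mod 4), a square root of 31 is 31^((79+1)/4) = 31^20 mod 79.
Repeated squaring: 31^2≡13, 31^4≡11, 31^8≡42, 31^16≡26 (mod 79).
31^20 = 31^(16+4) ≡ 49 (mod 79).
Check: 49² = 2401 ≡ 31 (mod 79). The two roots are 30 and 49.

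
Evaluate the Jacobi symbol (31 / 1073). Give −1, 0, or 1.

1

Reciprocity: 31 ≡ 3 and 1073 ≡ 1 (mod 4), so (31/1073) = +(1073/31).
Reduce top mod 31: now compute (19/31).
Reciprocity: 19 ≡ 3 and 31 ≡ 3 (mod 4), so (19/31) = −(31/19).
Reduce top mod 19: now compute (12/19).
Pull out 2^2: since 19 ≡ 3 (mod 8), (2/19) = -1, so (2/19)^2 = +1.
Reciprocity: 3 ≡ 3 and 19 ≡ 3 (mod 4), so (3/19) = −(19/3).
Reduce top mod 3: now compute (1/3).
Reached (1/3) = 1. Collecting the sign flips along the way, the symbol is +1.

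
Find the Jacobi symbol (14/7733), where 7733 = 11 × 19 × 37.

Pull out 2: since 7733 ≡ 5 (mod 8), (2/7733) = -1.
Reciprocity: 7 ≡ 3 and 7733 ≡ 1 (mod 4), so (7/7733) = +(7733/7).
Reduce top mod 7: now compute (5/7).
Reciprocity: 5 ≡ 1 and 7 ≡ 3 (mod 4), so (5/7) = +(7/5).
Reduce top mod 5: now compute (2/5).
Pull out 2: since 5 ≡ 5 (mod 8), (2/5) = -1.
Reached (1/5) = 1. Collecting the sign flips along the way, the symbol is +1.

1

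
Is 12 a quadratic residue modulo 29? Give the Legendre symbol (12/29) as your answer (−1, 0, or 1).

-1

Pull out 2^2: since 29 ≡ 5 (mod 8), (2/29) = -1, so (2/29)^2 = +1.
Reciprocity: 3 ≡ 3 and 29 ≡ 1 (mod 4), so (3/29) = +(29/3).
Reduce top mod 3: now compute (2/3).
Pull out 2: since 3 ≡ 3 (mod 8), (2/3) = -1.
Reached (1/3) = 1. Collecting the sign flips along the way, the symbol is -1.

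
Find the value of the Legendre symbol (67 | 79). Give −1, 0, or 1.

Reciprocity: 67 ≡ 3 and 79 ≡ 3 (mod 4), so (67/79) = −(79/67).
Reduce top mod 67: now compute (12/67).
Pull out 2^2: since 67 ≡ 3 (mod 8), (2/67) = -1, so (2/67)^2 = +1.
Reciprocity: 3 ≡ 3 and 67 ≡ 3 (mod 4), so (3/67) = −(67/3).
Reduce top mod 3: now compute (1/3).
Reached (1/3) = 1. Collecting the sign flips along the way, the symbol is +1.

1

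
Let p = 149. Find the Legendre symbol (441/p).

First reduce: 441 ≡ 143 (mod 149).
Reciprocity: 143 ≡ 3 and 149 ≡ 1 (mod 4), so (143/149) = +(149/143).
Reduce top mod 143: now compute (6/143).
Pull out 2: since 143 ≡ 7 (mod 8), (2/143) = +1.
Reciprocity: 3 ≡ 3 and 143 ≡ 3 (mod 4), so (3/143) = −(143/3).
Reduce top mod 3: now compute (2/3).
Pull out 2: since 3 ≡ 3 (mod 8), (2/3) = -1.
Reached (1/3) = 1. Collecting the sign flips along the way, the symbol is +1.

1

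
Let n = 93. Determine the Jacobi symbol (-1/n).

1

First reduce: -1 ≡ 92 (mod 93).
Pull out 2^2: since 93 ≡ 5 (mod 8), (2/93) = -1, so (2/93)^2 = +1.
Reciprocity: 23 ≡ 3 and 93 ≡ 1 (mod 4), so (23/93) = +(93/23).
Reduce top mod 23: now compute (1/23).
Reached (1/23) = 1. Collecting the sign flips along the way, the symbol is +1.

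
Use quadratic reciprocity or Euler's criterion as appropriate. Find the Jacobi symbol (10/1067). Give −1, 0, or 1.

1

Pull out 2: since 1067 ≡ 3 (mod 8), (2/1067) = -1.
Reciprocity: 5 ≡ 1 and 1067 ≡ 3 (mod 4), so (5/1067) = +(1067/5).
Reduce top mod 5: now compute (2/5).
Pull out 2: since 5 ≡ 5 (mod 8), (2/5) = -1.
Reached (1/5) = 1. Collecting the sign flips along the way, the symbol is +1.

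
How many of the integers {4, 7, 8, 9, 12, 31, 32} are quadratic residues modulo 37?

4

(4/37) = +1 → QR.
(7/37) = +1 → QR.
(8/37) = -1 → non-residue.
(9/37) = +1 → QR.
(12/37) = +1 → QR.
(31/37) = -1 → non-residue.
(32/37) = -1 → non-residue.
Total quadratic residues among the 7: 4.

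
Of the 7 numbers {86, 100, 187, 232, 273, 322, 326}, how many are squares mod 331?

(86/331) = -1 → non-residue.
(100/331) = +1 → QR.
(187/331) = -1 → non-residue.
(232/331) = +1 → QR.
(273/331) = -1 → non-residue.
(322/331) = -1 → non-residue.
(326/331) = -1 → non-residue.
Total quadratic residues among the 7: 2.

2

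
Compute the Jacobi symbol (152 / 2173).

Pull out 2^3: since 2173 ≡ 5 (mod 8), (2/2173) = -1, so (2/2173)^3 = -1.
Reciprocity: 19 ≡ 3 and 2173 ≡ 1 (mod 4), so (19/2173) = +(2173/19).
Reduce top mod 19: now compute (7/19).
Reciprocity: 7 ≡ 3 and 19 ≡ 3 (mod 4), so (7/19) = −(19/7).
Reduce top mod 7: now compute (5/7).
Reciprocity: 5 ≡ 1 and 7 ≡ 3 (mod 4), so (5/7) = +(7/5).
Reduce top mod 5: now compute (2/5).
Pull out 2: since 5 ≡ 5 (mod 8), (2/5) = -1.
Reached (1/5) = 1. Collecting the sign flips along the way, the symbol is -1.

-1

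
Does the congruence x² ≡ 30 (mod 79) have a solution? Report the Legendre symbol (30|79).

Pull out 2: since 79 ≡ 7 (mod 8), (2/79) = +1.
Reciprocity: 15 ≡ 3 and 79 ≡ 3 (mod 4), so (15/79) = −(79/15).
Reduce top mod 15: now compute (4/15).
Pull out 2^2: since 15 ≡ 7 (mod 8), (2/15) = +1, so (2/15)^2 = +1.
Reached (1/15) = 1. Collecting the sign flips along the way, the symbol is -1.

-1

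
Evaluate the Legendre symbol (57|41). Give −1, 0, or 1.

First reduce: 57 ≡ 16 (mod 41).
Pull out 2^4: since 41 ≡ 1 (mod 8), (2/41) = +1, so (2/41)^4 = +1.
Reached (1/41) = 1. Collecting the sign flips along the way, the symbol is +1.

1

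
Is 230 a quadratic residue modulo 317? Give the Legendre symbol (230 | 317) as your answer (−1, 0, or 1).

Pull out 2: since 317 ≡ 5 (mod 8), (2/317) = -1.
Reciprocity: 115 ≡ 3 and 317 ≡ 1 (mod 4), so (115/317) = +(317/115).
Reduce top mod 115: now compute (87/115).
Reciprocity: 87 ≡ 3 and 115 ≡ 3 (mod 4), so (87/115) = −(115/87).
Reduce top mod 87: now compute (28/87).
Pull out 2^2: since 87 ≡ 7 (mod 8), (2/87) = +1, so (2/87)^2 = +1.
Reciprocity: 7 ≡ 3 and 87 ≡ 3 (mod 4), so (7/87) = −(87/7).
Reduce top mod 7: now compute (3/7).
Reciprocity: 3 ≡ 3 and 7 ≡ 3 (mod 4), so (3/7) = −(7/3).
Reduce top mod 3: now compute (1/3).
Reached (1/3) = 1. Collecting the sign flips along the way, the symbol is +1.

1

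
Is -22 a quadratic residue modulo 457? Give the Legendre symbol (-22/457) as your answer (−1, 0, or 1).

First reduce: -22 ≡ 435 (mod 457).
Reciprocity: 435 ≡ 3 and 457 ≡ 1 (mod 4), so (435/457) = +(457/435).
Reduce top mod 435: now compute (22/435).
Pull out 2: since 435 ≡ 3 (mod 8), (2/435) = -1.
Reciprocity: 11 ≡ 3 and 435 ≡ 3 (mod 4), so (11/435) = −(435/11).
Reduce top mod 11: now compute (6/11).
Pull out 2: since 11 ≡ 3 (mod 8), (2/11) = -1.
Reciprocity: 3 ≡ 3 and 11 ≡ 3 (mod 4), so (3/11) = −(11/3).
Reduce top mod 3: now compute (2/3).
Pull out 2: since 3 ≡ 3 (mod 8), (2/3) = -1.
Reached (1/3) = 1. Collecting the sign flips along the way, the symbol is -1.

-1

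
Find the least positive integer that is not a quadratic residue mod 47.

(2/47) = +1, so 2 is a residue.
(3/47) = +1, so 3 is a residue.
(4/47) = +1, so 4 is a residue.
(5/47) = −1, so 5 is the smallest positive non-residue mod 47.

5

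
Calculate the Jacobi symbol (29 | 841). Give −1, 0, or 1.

0

Reciprocity: 29 ≡ 1 and 841 ≡ 1 (mod 4), so (29/841) = +(841/29).
Reduce top mod 29: now compute (0/29).
Top reduces to 0: gcd > 1, so the symbol is 0.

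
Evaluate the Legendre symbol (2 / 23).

1

Pull out 2: since 23 ≡ 7 (mod 8), (2/23) = +1.
Reached (1/23) = 1. Collecting the sign flips along the way, the symbol is +1.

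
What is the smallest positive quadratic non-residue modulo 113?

3

(2/113) = +1, so 2 is a residue.
(3/113) = −1, so 3 is the smallest positive non-residue mod 113.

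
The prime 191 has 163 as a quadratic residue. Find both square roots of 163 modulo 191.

Since 191 ≡ 3 (mod 4), a square root of 163 is 163^((191+1)/4) = 163^48 mod 191.
Repeated squaring: 163^2≡20, 163^4≡18, 163^8≡133, 163^16≡117, 163^32≡128 (mod 191).
163^48 = 163^(32+16) ≡ 78 (mod 191).
Check: 78² = 6084 ≡ 163 (mod 191). The two roots are 78 and 113.

78, 113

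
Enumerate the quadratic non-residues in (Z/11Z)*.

2 6 7 8 10

Square k = 1,…,5 (k and 11−k give the same square):
1²=1, 2²=4, 3²=9, 4²≡5, 5²≡3 (mod 11).
The residues are {1, 3, 4, 5, 9}; the non-residues are the remaining 5 nonzero classes.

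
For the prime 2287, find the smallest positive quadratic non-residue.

3

(2/2287) = +1, so 2 is a residue.
(3/2287) = −1, so 3 is the smallest positive non-residue mod 2287.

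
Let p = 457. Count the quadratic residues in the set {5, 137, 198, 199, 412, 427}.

(5/457) = -1 → non-residue.
(137/457) = -1 → non-residue.
(198/457) = -1 → non-residue.
(199/457) = -1 → non-residue.
(412/457) = -1 → non-residue.
(427/457) = -1 → non-residue.
Total quadratic residues among the 6: 0.

0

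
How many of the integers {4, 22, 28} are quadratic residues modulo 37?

(4/37) = +1 → QR.
(22/37) = -1 → non-residue.
(28/37) = +1 → QR.
Total quadratic residues among the 3: 2.

2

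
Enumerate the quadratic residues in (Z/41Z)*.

Square k = 1,…,20 (k and 41−k give the same square):
1²=1, 2²=4, 3²=9, 4²=16, 5²=25, 6²=36, 7²≡8, 8²≡23, 9²≡40, 10²≡18, 11²≡39, 12²≡21, 13²≡5, 14²≡32, 15²≡20, 16²≡10, 17²≡2, 18²≡37, 19²≡33, 20²≡31 (mod 41).
So the quadratic residues mod 41 are {1, 2, 4, 5, 8, 9, 10, 16, 18, 20, 21, 23, 25, 31, 32, 33, 36, 37, 39, 40}.

1,2,4,5,8,9,10,16,18,20,21,23,25,31,32,33,36,37,39,40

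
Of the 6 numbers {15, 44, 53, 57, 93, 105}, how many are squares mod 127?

2

(15/127) = +1 → QR.
(44/127) = +1 → QR.
(53/127) = -1 → non-residue.
(57/127) = -1 → non-residue.
(93/127) = -1 → non-residue.
(105/127) = -1 → non-residue.
Total quadratic residues among the 6: 2.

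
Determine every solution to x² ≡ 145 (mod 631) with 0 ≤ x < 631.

Since 631 ≡ 3 (mod 4), a square root of 145 is 145^((631+1)/4) = 145^158 mod 631.
Repeated squaring: 145^2≡202, 145^4≡420, 145^8≡351, 145^16≡156, 145^32≡358, 145^64≡71, 145^128≡624 (mod 631).
145^158 = 145^(128+16+8+4+2) ≡ 225 (mod 631).
Check: 225² = 50625 ≡ 145 (mod 631). The two roots are 225 and 406.

225, 406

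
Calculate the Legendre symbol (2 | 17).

1

Pull out 2: since 17 ≡ 1 (mod 8), (2/17) = +1.
Reached (1/17) = 1. Collecting the sign flips along the way, the symbol is +1.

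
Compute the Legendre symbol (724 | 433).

First reduce: 724 ≡ 291 (mod 433).
Reciprocity: 291 ≡ 3 and 433 ≡ 1 (mod 4), so (291/433) = +(433/291).
Reduce top mod 291: now compute (142/291).
Pull out 2: since 291 ≡ 3 (mod 8), (2/291) = -1.
Reciprocity: 71 ≡ 3 and 291 ≡ 3 (mod 4), so (71/291) = −(291/71).
Reduce top mod 71: now compute (7/71).
Reciprocity: 7 ≡ 3 and 71 ≡ 3 (mod 4), so (7/71) = −(71/7).
Reduce top mod 7: now compute (1/7).
Reached (1/7) = 1. Collecting the sign flips along the way, the symbol is -1.

-1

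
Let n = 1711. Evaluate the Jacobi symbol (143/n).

-1

Reciprocity: 143 ≡ 3 and 1711 ≡ 3 (mod 4), so (143/1711) = −(1711/143).
Reduce top mod 143: now compute (138/143).
Pull out 2: since 143 ≡ 7 (mod 8), (2/143) = +1.
Reciprocity: 69 ≡ 1 and 143 ≡ 3 (mod 4), so (69/143) = +(143/69).
Reduce top mod 69: now compute (5/69).
Reciprocity: 5 ≡ 1 and 69 ≡ 1 (mod 4), so (5/69) = +(69/5).
Reduce top mod 5: now compute (4/5).
Pull out 2^2: since 5 ≡ 5 (mod 8), (2/5) = -1, so (2/5)^2 = +1.
Reached (1/5) = 1. Collecting the sign flips along the way, the symbol is -1.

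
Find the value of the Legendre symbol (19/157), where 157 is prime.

1

Reciprocity: 19 ≡ 3 and 157 ≡ 1 (mod 4), so (19/157) = +(157/19).
Reduce top mod 19: now compute (5/19).
Reciprocity: 5 ≡ 1 and 19 ≡ 3 (mod 4), so (5/19) = +(19/5).
Reduce top mod 5: now compute (4/5).
Pull out 2^2: since 5 ≡ 5 (mod 8), (2/5) = -1, so (2/5)^2 = +1.
Reached (1/5) = 1. Collecting the sign flips along the way, the symbol is +1.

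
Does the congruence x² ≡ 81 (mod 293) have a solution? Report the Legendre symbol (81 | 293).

1

Euler's criterion: (81/293) ≡ 81^146 (mod 293).
81^2 ≡ 115 (mod 293)
81^4 ≡ 40 (mod 293)
81^8 ≡ 135 (mod 293)
81^16 ≡ 59 (mod 293)
81^32 ≡ 258 (mod 293)
81^64 ≡ 53 (mod 293)
81^128 ≡ 172 (mod 293)
81^146 = 81^(128+16+2) ≡ 1 (mod 293).
Result is 1, so (81/293) = 1.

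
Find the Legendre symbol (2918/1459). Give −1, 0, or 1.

0

First reduce: 2918 ≡ 0 (mod 1459).
Top reduces to 0: gcd > 1, so the symbol is 0.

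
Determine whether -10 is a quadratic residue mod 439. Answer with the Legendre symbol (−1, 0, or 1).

Euler's criterion: (-10/439) ≡ 429^219 (mod 439).
429^2 ≡ 100 (mod 439)
429^4 ≡ 342 (mod 439)
429^8 ≡ 190 (mod 439)
429^16 ≡ 102 (mod 439)
429^32 ≡ 307 (mod 439)
429^64 ≡ 303 (mod 439)
429^128 ≡ 58 (mod 439)
429^219 = 429^(128+64+16+8+2+1) ≡ 438 (mod 439).
Result is 438 ≡ −1, so (-10/439) = −1.

-1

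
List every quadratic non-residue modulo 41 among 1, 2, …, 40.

Square k = 1,…,20 (k and 41−k give the same square):
1²=1, 2²=4, 3²=9, 4²=16, 5²=25, 6²=36, 7²≡8, 8²≡23, 9²≡40, 10²≡18, 11²≡39, 12²≡21, 13²≡5, 14²≡32, 15²≡20, 16²≡10, 17²≡2, 18²≡37, 19²≡33, 20²≡31 (mod 41).
The residues are {1, 2, 4, 5, 8, 9, 10, 16, 18, 20, 21, 23, 25, 31, 32, 33, 36, 37, 39, 40}; the non-residues are the remaining 20 nonzero classes.

3 6 7 11 12 13 14 15 17 19 22 24 26 27 28 29 30 34 35 38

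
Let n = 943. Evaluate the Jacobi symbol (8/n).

Pull out 2^3: since 943 ≡ 7 (mod 8), (2/943) = +1, so (2/943)^3 = +1.
Reached (1/943) = 1. Collecting the sign flips along the way, the symbol is +1.

1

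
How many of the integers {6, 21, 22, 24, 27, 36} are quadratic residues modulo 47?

5

(6/47) = +1 → QR.
(21/47) = +1 → QR.
(22/47) = -1 → non-residue.
(24/47) = +1 → QR.
(27/47) = +1 → QR.
(36/47) = +1 → QR.
Total quadratic residues among the 6: 5.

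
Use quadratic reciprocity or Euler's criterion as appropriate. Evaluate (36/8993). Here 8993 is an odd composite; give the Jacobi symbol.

1

Pull out 2^2: since 8993 ≡ 1 (mod 8), (2/8993) = +1, so (2/8993)^2 = +1.
Reciprocity: 9 ≡ 1 and 8993 ≡ 1 (mod 4), so (9/8993) = +(8993/9).
Reduce top mod 9: now compute (2/9).
Pull out 2: since 9 ≡ 1 (mod 8), (2/9) = +1.
Reached (1/9) = 1. Collecting the sign flips along the way, the symbol is +1.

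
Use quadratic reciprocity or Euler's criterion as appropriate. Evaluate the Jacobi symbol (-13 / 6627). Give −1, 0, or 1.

-1

First reduce: -13 ≡ 6614 (mod 6627).
Pull out 2: since 6627 ≡ 3 (mod 8), (2/6627) = -1.
Reciprocity: 3307 ≡ 3 and 6627 ≡ 3 (mod 4), so (3307/6627) = −(6627/3307).
Reduce top mod 3307: now compute (13/3307).
Reciprocity: 13 ≡ 1 and 3307 ≡ 3 (mod 4), so (13/3307) = +(3307/13).
Reduce top mod 13: now compute (5/13).
Reciprocity: 5 ≡ 1 and 13 ≡ 1 (mod 4), so (5/13) = +(13/5).
Reduce top mod 5: now compute (3/5).
Reciprocity: 3 ≡ 3 and 5 ≡ 1 (mod 4), so (3/5) = +(5/3).
Reduce top mod 3: now compute (2/3).
Pull out 2: since 3 ≡ 3 (mod 8), (2/3) = -1.
Reached (1/3) = 1. Collecting the sign flips along the way, the symbol is -1.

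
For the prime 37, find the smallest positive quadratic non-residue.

(2/37) = −1, so 2 is the smallest positive non-residue mod 37.

2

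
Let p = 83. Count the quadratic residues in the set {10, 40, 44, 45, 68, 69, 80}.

5

(10/83) = +1 → QR.
(40/83) = +1 → QR.
(44/83) = +1 → QR.
(45/83) = -1 → non-residue.
(68/83) = +1 → QR.
(69/83) = +1 → QR.
(80/83) = -1 → non-residue.
Total quadratic residues among the 7: 5.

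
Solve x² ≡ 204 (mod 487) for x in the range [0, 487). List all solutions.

Since 487 ≡ 3 (mod 4), a square root of 204 is 204^((487+1)/4) = 204^122 mod 487.
Repeated squaring: 204^2≡221, 204^4≡141, 204^8≡401, 204^16≡91, 204^32≡2, 204^64≡4 (mod 487).
204^122 = 204^(64+32+16+8+2) ≡ 276 (mod 487).
Check: 276² = 76176 ≡ 204 (mod 487). The two roots are 211 and 276.

211, 276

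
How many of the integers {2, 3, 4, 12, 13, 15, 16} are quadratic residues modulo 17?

(2/17) = +1 → QR.
(3/17) = -1 → non-residue.
(4/17) = +1 → QR.
(12/17) = -1 → non-residue.
(13/17) = +1 → QR.
(15/17) = +1 → QR.
(16/17) = +1 → QR.
Total quadratic residues among the 7: 5.

5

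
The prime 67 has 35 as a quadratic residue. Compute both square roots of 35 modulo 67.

13, 54

Since 67 ≡ 3 (mod 4), a square root of 35 is 35^((67+1)/4) = 35^17 mod 67.
Repeated squaring: 35^2≡19, 35^4≡26, 35^8≡6, 35^16≡36 (mod 67).
35^17 = 35^(16+1) ≡ 54 (mod 67).
Check: 54² = 2916 ≡ 35 (mod 67). The two roots are 13 and 54.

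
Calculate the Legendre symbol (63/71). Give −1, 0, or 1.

-1

Reciprocity: 63 ≡ 3 and 71 ≡ 3 (mod 4), so (63/71) = −(71/63).
Reduce top mod 63: now compute (8/63).
Pull out 2^3: since 63 ≡ 7 (mod 8), (2/63) = +1, so (2/63)^3 = +1.
Reached (1/63) = 1. Collecting the sign flips along the way, the symbol is -1.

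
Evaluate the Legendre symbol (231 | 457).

Euler's criterion: (231/457) ≡ 231^228 (mod 457).
231^2 ≡ 349 (mod 457)
231^4 ≡ 239 (mod 457)
231^8 ≡ 453 (mod 457)
231^16 ≡ 16 (mod 457)
231^32 ≡ 256 (mod 457)
231^64 ≡ 185 (mod 457)
231^128 ≡ 407 (mod 457)
231^228 = 231^(128+64+32+4) ≡ 456 (mod 457).
Result is 456 ≡ −1, so (231/457) = −1.

-1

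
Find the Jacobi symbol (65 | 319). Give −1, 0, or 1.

Reciprocity: 65 ≡ 1 and 319 ≡ 3 (mod 4), so (65/319) = +(319/65).
Reduce top mod 65: now compute (59/65).
Reciprocity: 59 ≡ 3 and 65 ≡ 1 (mod 4), so (59/65) = +(65/59).
Reduce top mod 59: now compute (6/59).
Pull out 2: since 59 ≡ 3 (mod 8), (2/59) = -1.
Reciprocity: 3 ≡ 3 and 59 ≡ 3 (mod 4), so (3/59) = −(59/3).
Reduce top mod 3: now compute (2/3).
Pull out 2: since 3 ≡ 3 (mod 8), (2/3) = -1.
Reached (1/3) = 1. Collecting the sign flips along the way, the symbol is -1.

-1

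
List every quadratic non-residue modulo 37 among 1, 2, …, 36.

2, 5, 6, 8, 13, 14, 15, 17, 18, 19, 20, 22, 23, 24, 29, 31, 32, 35

Square k = 1,…,18 (k and 37−k give the same square):
1²=1, 2²=4, 3²=9, 4²=16, 5²=25, 6²=36, 7²≡12, 8²≡27, 9²≡7, 10²≡26, 11²≡10, 12²≡33, 13²≡21, 14²≡11, 15²≡3, 16²≡34, 17²≡30, 18²≡28 (mod 37).
The residues are {1, 3, 4, 7, 9, 10, 11, 12, 16, 21, 25, 26, 27, 28, 30, 33, 34, 36}; the non-residues are the remaining 18 nonzero classes.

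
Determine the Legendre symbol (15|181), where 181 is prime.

Euler's criterion: (15/181) ≡ 15^90 (mod 181).
15^2 ≡ 44 (mod 181)
15^4 ≡ 126 (mod 181)
15^8 ≡ 129 (mod 181)
15^16 ≡ 170 (mod 181)
15^32 ≡ 121 (mod 181)
15^64 ≡ 161 (mod 181)
15^90 = 15^(64+16+8+2) ≡ 1 (mod 181).
Result is 1, so (15/181) = 1.

1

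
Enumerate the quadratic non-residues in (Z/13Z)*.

2 5 6 7 8 11

Square k = 1,…,6 (k and 13−k give the same square):
1²=1, 2²=4, 3²=9, 4²≡3, 5²≡12, 6²≡10 (mod 13).
The residues are {1, 3, 4, 9, 10, 12}; the non-residues are the remaining 6 nonzero classes.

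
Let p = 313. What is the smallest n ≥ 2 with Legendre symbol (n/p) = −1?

5

(2/313) = +1, so 2 is a residue.
(3/313) = +1, so 3 is a residue.
(4/313) = +1, so 4 is a residue.
(5/313) = −1, so 5 is the smallest positive non-residue mod 313.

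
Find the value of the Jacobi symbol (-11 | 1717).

First reduce: -11 ≡ 1706 (mod 1717).
Pull out 2: since 1717 ≡ 5 (mod 8), (2/1717) = -1.
Reciprocity: 853 ≡ 1 and 1717 ≡ 1 (mod 4), so (853/1717) = +(1717/853).
Reduce top mod 853: now compute (11/853).
Reciprocity: 11 ≡ 3 and 853 ≡ 1 (mod 4), so (11/853) = +(853/11).
Reduce top mod 11: now compute (6/11).
Pull out 2: since 11 ≡ 3 (mod 8), (2/11) = -1.
Reciprocity: 3 ≡ 3 and 11 ≡ 3 (mod 4), so (3/11) = −(11/3).
Reduce top mod 3: now compute (2/3).
Pull out 2: since 3 ≡ 3 (mod 8), (2/3) = -1.
Reached (1/3) = 1. Collecting the sign flips along the way, the symbol is +1.

1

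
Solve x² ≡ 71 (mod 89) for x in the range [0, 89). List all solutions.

31, 58

89 ≡ 1 (mod 4), so we find a root by search.
Trying successive values, 31² = 961 ≡ 71 (mod 89). The other root is 89 − 31 = 58.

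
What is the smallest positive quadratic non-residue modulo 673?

(2/673) = +1, so 2 is a residue.
(3/673) = +1, so 3 is a residue.
(4/673) = +1, so 4 is a residue.
(5/673) = −1, so 5 is the smallest positive non-residue mod 673.

5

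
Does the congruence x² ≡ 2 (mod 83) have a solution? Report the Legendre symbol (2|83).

-1

Euler's criterion: (2/83) ≡ 2^41 (mod 83).
2^2 ≡ 4 (mod 83)
2^4 ≡ 16 (mod 83)
2^8 ≡ 7 (mod 83)
2^16 ≡ 49 (mod 83)
2^32 ≡ 77 (mod 83)
2^41 = 2^(32+8+1) ≡ 82 (mod 83).
Result is 82 ≡ −1, so (2/83) = −1.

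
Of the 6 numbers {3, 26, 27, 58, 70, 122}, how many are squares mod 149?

(3/149) = -1 → non-residue.
(26/149) = +1 → QR.
(27/149) = -1 → non-residue.
(58/149) = -1 → non-residue.
(70/149) = -1 → non-residue.
(122/149) = -1 → non-residue.
Total quadratic residues among the 6: 1.

1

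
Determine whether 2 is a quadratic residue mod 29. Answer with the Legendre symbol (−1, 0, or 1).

-1

Pull out 2: since 29 ≡ 5 (mod 8), (2/29) = -1.
Reached (1/29) = 1. Collecting the sign flips along the way, the symbol is -1.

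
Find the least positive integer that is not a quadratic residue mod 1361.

(2/1361) = +1, so 2 is a residue.
(3/1361) = −1, so 3 is the smallest positive non-residue mod 1361.

3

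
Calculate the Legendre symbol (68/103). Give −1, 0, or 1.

Pull out 2^2: since 103 ≡ 7 (mod 8), (2/103) = +1, so (2/103)^2 = +1.
Reciprocity: 17 ≡ 1 and 103 ≡ 3 (mod 4), so (17/103) = +(103/17).
Reduce top mod 17: now compute (1/17).
Reached (1/17) = 1. Collecting the sign flips along the way, the symbol is +1.

1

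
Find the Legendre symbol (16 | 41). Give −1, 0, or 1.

Euler's criterion: (16/41) ≡ 16^20 (mod 41).
16^2 ≡ 10 (mod 41)
16^4 ≡ 18 (mod 41)
16^8 ≡ 37 (mod 41)
16^16 ≡ 16 (mod 41)
16^20 = 16^(16+4) ≡ 1 (mod 41).
Result is 1, so (16/41) = 1.

1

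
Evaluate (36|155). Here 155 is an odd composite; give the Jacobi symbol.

Pull out 2^2: since 155 ≡ 3 (mod 8), (2/155) = -1, so (2/155)^2 = +1.
Reciprocity: 9 ≡ 1 and 155 ≡ 3 (mod 4), so (9/155) = +(155/9).
Reduce top mod 9: now compute (2/9).
Pull out 2: since 9 ≡ 1 (mod 8), (2/9) = +1.
Reached (1/9) = 1. Collecting the sign flips along the way, the symbol is +1.

1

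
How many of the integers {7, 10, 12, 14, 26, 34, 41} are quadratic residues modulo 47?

4

(7/47) = +1 → QR.
(10/47) = -1 → non-residue.
(12/47) = +1 → QR.
(14/47) = +1 → QR.
(26/47) = -1 → non-residue.
(34/47) = +1 → QR.
(41/47) = -1 → non-residue.
Total quadratic residues among the 7: 4.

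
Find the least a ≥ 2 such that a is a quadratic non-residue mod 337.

5

(2/337) = +1, so 2 is a residue.
(3/337) = +1, so 3 is a residue.
(4/337) = +1, so 4 is a residue.
(5/337) = −1, so 5 is the smallest positive non-residue mod 337.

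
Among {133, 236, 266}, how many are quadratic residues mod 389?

2

(133/389) = +1 → QR.
(236/389) = +1 → QR.
(266/389) = -1 → non-residue.
Total quadratic residues among the 3: 2.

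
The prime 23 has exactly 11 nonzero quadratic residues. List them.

1 2 3 4 6 8 9 12 13 16 18

Square k = 1,…,11 (k and 23−k give the same square):
1²=1, 2²=4, 3²=9, 4²=16, 5²≡2, 6²≡13, 7²≡3, 8²≡18, 9²≡12, 10²≡8, 11²≡6 (mod 23).
So the quadratic residues mod 23 are {1, 2, 3, 4, 6, 8, 9, 12, 13, 16, 18}.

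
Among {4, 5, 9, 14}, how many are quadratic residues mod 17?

2

(4/17) = +1 → QR.
(5/17) = -1 → non-residue.
(9/17) = +1 → QR.
(14/17) = -1 → non-residue.
Total quadratic residues among the 4: 2.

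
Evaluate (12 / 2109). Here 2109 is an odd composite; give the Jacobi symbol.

Pull out 2^2: since 2109 ≡ 5 (mod 8), (2/2109) = -1, so (2/2109)^2 = +1.
Reciprocity: 3 ≡ 3 and 2109 ≡ 1 (mod 4), so (3/2109) = +(2109/3).
Reduce top mod 3: now compute (0/3).
Top reduces to 0: gcd > 1, so the symbol is 0.

0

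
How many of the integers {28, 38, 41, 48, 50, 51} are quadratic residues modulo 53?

2

(28/53) = +1 → QR.
(38/53) = +1 → QR.
(41/53) = -1 → non-residue.
(48/53) = -1 → non-residue.
(50/53) = -1 → non-residue.
(51/53) = -1 → non-residue.
Total quadratic residues among the 6: 2.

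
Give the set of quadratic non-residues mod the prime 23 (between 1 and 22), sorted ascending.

5,7,10,11,14,15,17,19,20,21,22

Square k = 1,…,11 (k and 23−k give the same square):
1²=1, 2²=4, 3²=9, 4²=16, 5²≡2, 6²≡13, 7²≡3, 8²≡18, 9²≡12, 10²≡8, 11²≡6 (mod 23).
The residues are {1, 2, 3, 4, 6, 8, 9, 12, 13, 16, 18}; the non-residues are the remaining 11 nonzero classes.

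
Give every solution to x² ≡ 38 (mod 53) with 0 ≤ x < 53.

53 ≡ 1 (mod 4), so we find a root by search.
Trying successive values, 12² = 144 ≡ 38 (mod 53). The other root is 53 − 12 = 41.

12, 41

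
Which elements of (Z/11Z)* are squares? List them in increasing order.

Square k = 1,…,5 (k and 11−k give the same square):
1²=1, 2²=4, 3²=9, 4²≡5, 5²≡3 (mod 11).
So the quadratic residues mod 11 are {1, 3, 4, 5, 9}.

1 3 4 5 9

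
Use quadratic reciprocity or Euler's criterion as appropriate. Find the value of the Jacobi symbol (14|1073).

Pull out 2: since 1073 ≡ 1 (mod 8), (2/1073) = +1.
Reciprocity: 7 ≡ 3 and 1073 ≡ 1 (mod 4), so (7/1073) = +(1073/7).
Reduce top mod 7: now compute (2/7).
Pull out 2: since 7 ≡ 7 (mod 8), (2/7) = +1.
Reached (1/7) = 1. Collecting the sign flips along the way, the symbol is +1.

1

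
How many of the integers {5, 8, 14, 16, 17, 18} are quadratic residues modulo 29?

(5/29) = +1 → QR.
(8/29) = -1 → non-residue.
(14/29) = -1 → non-residue.
(16/29) = +1 → QR.
(17/29) = -1 → non-residue.
(18/29) = -1 → non-residue.
Total quadratic residues among the 6: 2.

2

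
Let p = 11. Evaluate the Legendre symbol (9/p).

1

Euler's criterion: (9/11) ≡ 9^5 (mod 11).
9^2 ≡ 4 (mod 11)
9^4 ≡ 5 (mod 11)
9^5 = 9^(4+1) ≡ 1 (mod 11).
Result is 1, so (9/11) = 1.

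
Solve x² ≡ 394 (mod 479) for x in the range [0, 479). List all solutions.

Since 479 ≡ 3 (mod 4), a square root of 394 is 394^((479+1)/4) = 394^120 mod 479.
Repeated squaring: 394^2≡40, 394^4≡163, 394^8≡224, 394^16≡360, 394^32≡270, 394^64≡92 (mod 479).
394^120 = 394^(64+32+16+8) ≡ 72 (mod 479).
Check: 72² = 5184 ≡ 394 (mod 479). The two roots are 72 and 407.

72, 407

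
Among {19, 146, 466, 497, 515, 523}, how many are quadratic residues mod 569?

1

(19/569) = -1 → non-residue.
(146/569) = -1 → non-residue.
(466/569) = -1 → non-residue.
(497/569) = +1 → QR.
(515/569) = -1 → non-residue.
(523/569) = -1 → non-residue.
Total quadratic residues among the 6: 1.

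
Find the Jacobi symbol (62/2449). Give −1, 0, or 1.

0

Pull out 2: since 2449 ≡ 1 (mod 8), (2/2449) = +1.
Reciprocity: 31 ≡ 3 and 2449 ≡ 1 (mod 4), so (31/2449) = +(2449/31).
Reduce top mod 31: now compute (0/31).
Top reduces to 0: gcd > 1, so the symbol is 0.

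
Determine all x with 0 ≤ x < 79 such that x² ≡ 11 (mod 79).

Since 79 ≡ 3 (mod 4), a square root of 11 is 11^((79+1)/4) = 11^20 mod 79.
Repeated squaring: 11^2≡42, 11^4≡26, 11^8≡44, 11^16≡40 (mod 79).
11^20 = 11^(16+4) ≡ 13 (mod 79).
Check: 13² = 169 ≡ 11 (mod 79). The two roots are 13 and 66.

13, 66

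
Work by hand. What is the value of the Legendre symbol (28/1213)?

1

Pull out 2^2: since 1213 ≡ 5 (mod 8), (2/1213) = -1, so (2/1213)^2 = +1.
Reciprocity: 7 ≡ 3 and 1213 ≡ 1 (mod 4), so (7/1213) = +(1213/7).
Reduce top mod 7: now compute (2/7).
Pull out 2: since 7 ≡ 7 (mod 8), (2/7) = +1.
Reached (1/7) = 1. Collecting the sign flips along the way, the symbol is +1.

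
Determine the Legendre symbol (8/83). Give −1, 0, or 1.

Euler's criterion: (8/83) ≡ 8^41 (mod 83).
8^2 ≡ 64 (mod 83)
8^4 ≡ 29 (mod 83)
8^8 ≡ 11 (mod 83)
8^16 ≡ 38 (mod 83)
8^32 ≡ 33 (mod 83)
8^41 = 8^(32+8+1) ≡ 82 (mod 83).
Result is 82 ≡ −1, so (8/83) = −1.

-1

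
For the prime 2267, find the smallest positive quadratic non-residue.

(2/2267) = −1, so 2 is the smallest positive non-residue mod 2267.

2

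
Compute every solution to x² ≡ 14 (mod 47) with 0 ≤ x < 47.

Since 47 ≡ 3 (mod 4), a square root of 14 is 14^((47+1)/4) = 14^12 mod 47.
Repeated squaring: 14^2≡8, 14^4≡17, 14^8≡7 (mod 47).
14^12 = 14^(8+4) ≡ 25 (mod 47).
Check: 25² = 625 ≡ 14 (mod 47). The two roots are 22 and 25.

22, 25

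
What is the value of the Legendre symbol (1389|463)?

First reduce: 1389 ≡ 0 (mod 463).
Top reduces to 0: gcd > 1, so the symbol is 0.

0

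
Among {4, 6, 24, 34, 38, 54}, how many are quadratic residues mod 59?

(4/59) = +1 → QR.
(6/59) = -1 → non-residue.
(24/59) = -1 → non-residue.
(34/59) = -1 → non-residue.
(38/59) = -1 → non-residue.
(54/59) = -1 → non-residue.
Total quadratic residues among the 6: 1.

1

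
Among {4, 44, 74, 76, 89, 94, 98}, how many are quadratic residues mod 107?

4

(4/107) = +1 → QR.
(44/107) = +1 → QR.
(74/107) = -1 → non-residue.
(76/107) = +1 → QR.
(89/107) = +1 → QR.
(94/107) = -1 → non-residue.
(98/107) = -1 → non-residue.
Total quadratic residues among the 7: 4.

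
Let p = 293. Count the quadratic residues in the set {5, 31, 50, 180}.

(5/293) = -1 → non-residue.
(31/293) = +1 → QR.
(50/293) = -1 → non-residue.
(180/293) = -1 → non-residue.
Total quadratic residues among the 4: 1.

1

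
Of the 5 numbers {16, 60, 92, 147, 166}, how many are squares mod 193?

4

(16/193) = +1 → QR.
(60/193) = -1 → non-residue.
(92/193) = +1 → QR.
(147/193) = +1 → QR.
(166/193) = +1 → QR.
Total quadratic residues among the 5: 4.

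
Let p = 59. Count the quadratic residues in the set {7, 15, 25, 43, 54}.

3

(7/59) = +1 → QR.
(15/59) = +1 → QR.
(25/59) = +1 → QR.
(43/59) = -1 → non-residue.
(54/59) = -1 → non-residue.
Total quadratic residues among the 5: 3.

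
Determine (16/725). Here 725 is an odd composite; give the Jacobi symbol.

1

Pull out 2^4: since 725 ≡ 5 (mod 8), (2/725) = -1, so (2/725)^4 = +1.
Reached (1/725) = 1. Collecting the sign flips along the way, the symbol is +1.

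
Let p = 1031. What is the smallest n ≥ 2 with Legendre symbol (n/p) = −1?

(2/1031) = +1, so 2 is a residue.
(3/1031) = +1, so 3 is a residue.
(4/1031) = +1, so 4 is a residue.
(5/1031) = +1, so 5 is a residue.
(6/1031) = +1, so 6 is a residue.
(7/1031) = −1, so 7 is the smallest positive non-residue mod 1031.

7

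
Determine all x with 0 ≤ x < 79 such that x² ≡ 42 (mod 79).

11, 68

Since 79 ≡ 3 (mod 4), a square root of 42 is 42^((79+1)/4) = 42^20 mod 79.
Repeated squaring: 42^2≡26, 42^4≡44, 42^8≡40, 42^16≡20 (mod 79).
42^20 = 42^(16+4) ≡ 11 (mod 79).
Check: 11² = 121 ≡ 42 (mod 79). The two roots are 11 and 68.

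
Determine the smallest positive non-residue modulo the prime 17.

(2/17) = +1, so 2 is a residue.
(3/17) = −1, so 3 is the smallest positive non-residue mod 17.

3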